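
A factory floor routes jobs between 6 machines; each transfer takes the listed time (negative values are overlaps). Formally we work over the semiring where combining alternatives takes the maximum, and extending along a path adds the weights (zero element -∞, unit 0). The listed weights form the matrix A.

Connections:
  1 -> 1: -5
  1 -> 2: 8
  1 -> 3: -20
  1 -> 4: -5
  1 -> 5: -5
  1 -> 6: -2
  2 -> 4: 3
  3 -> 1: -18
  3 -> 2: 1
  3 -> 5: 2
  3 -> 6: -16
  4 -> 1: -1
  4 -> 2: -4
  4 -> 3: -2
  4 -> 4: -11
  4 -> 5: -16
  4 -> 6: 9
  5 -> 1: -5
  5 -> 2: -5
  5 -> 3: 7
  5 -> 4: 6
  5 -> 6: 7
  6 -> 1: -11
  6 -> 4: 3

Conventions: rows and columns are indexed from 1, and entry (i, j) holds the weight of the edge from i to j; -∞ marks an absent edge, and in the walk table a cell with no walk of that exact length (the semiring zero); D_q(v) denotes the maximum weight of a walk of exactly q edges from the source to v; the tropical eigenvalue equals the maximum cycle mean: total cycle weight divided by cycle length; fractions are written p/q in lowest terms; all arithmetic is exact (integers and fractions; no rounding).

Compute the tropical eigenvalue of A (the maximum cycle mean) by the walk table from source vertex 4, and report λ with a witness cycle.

q=0: [-∞, -∞, -∞, 0, -∞, -∞]
q=1: [-1, -4, -2, -11, -16, 9]
q=2: [-2, 7, -9, 12, 0, -2]
q=3: [11, 8, 10, 10, -4, 21]
q=4: [10, 19, 8, 24, 12, 19]
q=5: [23, 20, 22, 22, 10, 33]
q=6: [22, 31, 20, 36, 24, 31]
Optimal cycle mean attained by: cycle 4->6->4, total 9 + 3, length 2.
Answer: λ = 6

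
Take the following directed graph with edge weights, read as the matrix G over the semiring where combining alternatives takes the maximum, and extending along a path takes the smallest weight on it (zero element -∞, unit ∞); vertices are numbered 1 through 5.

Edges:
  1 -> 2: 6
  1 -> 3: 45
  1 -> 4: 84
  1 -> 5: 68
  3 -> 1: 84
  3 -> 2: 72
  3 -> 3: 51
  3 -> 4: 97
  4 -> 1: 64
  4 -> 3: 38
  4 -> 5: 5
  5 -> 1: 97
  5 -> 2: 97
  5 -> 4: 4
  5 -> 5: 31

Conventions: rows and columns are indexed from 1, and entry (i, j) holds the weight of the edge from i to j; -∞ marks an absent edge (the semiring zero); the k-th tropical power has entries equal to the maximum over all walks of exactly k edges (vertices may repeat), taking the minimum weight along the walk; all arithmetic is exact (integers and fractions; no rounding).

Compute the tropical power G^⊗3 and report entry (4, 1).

G^⊗2:
  [68, 68, 45, 45, 31]
  [-∞, -∞, -∞, -∞, -∞]
  [64, 51, 51, 84, 68]
  [38, 38, 45, 64, 64]
  [31, 31, 45, 84, 68]
G^⊗3:
  [45, 45, 45, 68, 68]
  [-∞, -∞, -∞, -∞, -∞]
  [68, 68, 51, 64, 64]
  [64, 64, 45, 45, 38]
  [68, 68, 45, 45, 31]
Key observation: the optimum is the walk 4->1->5->1, with weight 64 min 68 min 97 = 64.
Optimal value attained by: walk 4->1->5->1.
Answer: (G^⊗3)[4][1] = 64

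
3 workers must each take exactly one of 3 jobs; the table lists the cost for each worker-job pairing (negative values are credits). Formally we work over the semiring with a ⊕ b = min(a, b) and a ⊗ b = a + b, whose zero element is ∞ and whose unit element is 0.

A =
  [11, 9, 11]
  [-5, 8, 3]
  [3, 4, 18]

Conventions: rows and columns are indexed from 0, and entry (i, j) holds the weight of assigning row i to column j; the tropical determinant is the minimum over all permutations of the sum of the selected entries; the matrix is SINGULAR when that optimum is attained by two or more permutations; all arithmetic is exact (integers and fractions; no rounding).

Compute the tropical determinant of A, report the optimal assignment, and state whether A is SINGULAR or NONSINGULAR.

σ = (0, 1, 2): 11 + 8 + 18 = 37
σ = (0, 2, 1): 11 + 3 + 4 = 18
σ = (1, 0, 2): 9 + (-5) + 18 = 22
σ = (1, 2, 0): 9 + 3 + 3 = 15
σ = (2, 0, 1): 11 + (-5) + 4 = 10
σ = (2, 1, 0): 11 + 8 + 3 = 22
Optimal value attained by: σ = (2, 0, 1).
Answer: det⊕(A) = 10; verdict: NONSINGULAR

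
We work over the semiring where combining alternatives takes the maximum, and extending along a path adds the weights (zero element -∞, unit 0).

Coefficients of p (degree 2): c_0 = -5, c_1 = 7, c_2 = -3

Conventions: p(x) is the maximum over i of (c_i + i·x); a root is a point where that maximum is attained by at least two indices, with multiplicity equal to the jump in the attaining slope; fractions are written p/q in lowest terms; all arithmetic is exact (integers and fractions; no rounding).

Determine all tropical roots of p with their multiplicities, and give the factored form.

hull edge (i=0, c=-5) to (i=1, c=7): slope 12, span 1
hull edge (i=1, c=7) to (i=2, c=-3): slope -10, span 1
Factored form: p(x) = -3 ⊗ (x ⊕ (-12)) ⊗ (x ⊕ 10)
Answer: roots = -12 (mult 1), 10 (mult 1)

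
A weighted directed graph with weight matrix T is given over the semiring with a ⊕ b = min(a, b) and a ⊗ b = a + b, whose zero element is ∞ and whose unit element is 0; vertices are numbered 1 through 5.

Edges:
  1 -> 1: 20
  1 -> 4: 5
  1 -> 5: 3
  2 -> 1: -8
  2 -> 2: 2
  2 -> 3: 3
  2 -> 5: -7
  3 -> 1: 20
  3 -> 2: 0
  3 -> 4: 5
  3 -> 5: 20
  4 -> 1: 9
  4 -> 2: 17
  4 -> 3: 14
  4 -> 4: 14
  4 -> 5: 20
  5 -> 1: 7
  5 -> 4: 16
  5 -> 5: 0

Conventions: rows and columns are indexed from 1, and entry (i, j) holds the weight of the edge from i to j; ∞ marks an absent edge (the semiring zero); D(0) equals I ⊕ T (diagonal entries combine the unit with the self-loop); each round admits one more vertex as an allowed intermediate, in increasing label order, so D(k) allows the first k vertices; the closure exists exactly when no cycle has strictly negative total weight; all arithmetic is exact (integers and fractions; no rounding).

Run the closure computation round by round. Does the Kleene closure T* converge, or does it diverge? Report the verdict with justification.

D(0):
  [0, ∞, ∞, 5, 3]
  [-8, 0, 3, ∞, -7]
  [20, 0, 0, 5, 20]
  [9, 17, 14, 0, 20]
  [7, ∞, ∞, 16, 0]
D(1):
  [0, ∞, ∞, 5, 3]
  [-8, 0, 3, -3, -7]
  [20, 0, 0, 5, 20]
  [9, 17, 14, 0, 12]
  [7, ∞, ∞, 12, 0]
D(2):
  [0, ∞, ∞, 5, 3]
  [-8, 0, 3, -3, -7]
  [-8, 0, 0, -3, -7]
  [9, 17, 14, 0, 10]
  [7, ∞, ∞, 12, 0]
D(3):
  [0, ∞, ∞, 5, 3]
  [-8, 0, 3, -3, -7]
  [-8, 0, 0, -3, -7]
  [6, 14, 14, 0, 7]
  [7, ∞, ∞, 12, 0]
D(4):
  [0, 19, 19, 5, 3]
  [-8, 0, 3, -3, -7]
  [-8, 0, 0, -3, -7]
  [6, 14, 14, 0, 7]
  [7, 26, 26, 12, 0]
D(5):
  [0, 19, 19, 5, 3]
  [-8, 0, 3, -3, -7]
  [-8, 0, 0, -3, -7]
  [6, 14, 14, 0, 7]
  [7, 26, 26, 12, 0]
Key observation: every diagonal entry stays at the unit through all rounds, so no improving cycle exists.
Answer: CONVERGES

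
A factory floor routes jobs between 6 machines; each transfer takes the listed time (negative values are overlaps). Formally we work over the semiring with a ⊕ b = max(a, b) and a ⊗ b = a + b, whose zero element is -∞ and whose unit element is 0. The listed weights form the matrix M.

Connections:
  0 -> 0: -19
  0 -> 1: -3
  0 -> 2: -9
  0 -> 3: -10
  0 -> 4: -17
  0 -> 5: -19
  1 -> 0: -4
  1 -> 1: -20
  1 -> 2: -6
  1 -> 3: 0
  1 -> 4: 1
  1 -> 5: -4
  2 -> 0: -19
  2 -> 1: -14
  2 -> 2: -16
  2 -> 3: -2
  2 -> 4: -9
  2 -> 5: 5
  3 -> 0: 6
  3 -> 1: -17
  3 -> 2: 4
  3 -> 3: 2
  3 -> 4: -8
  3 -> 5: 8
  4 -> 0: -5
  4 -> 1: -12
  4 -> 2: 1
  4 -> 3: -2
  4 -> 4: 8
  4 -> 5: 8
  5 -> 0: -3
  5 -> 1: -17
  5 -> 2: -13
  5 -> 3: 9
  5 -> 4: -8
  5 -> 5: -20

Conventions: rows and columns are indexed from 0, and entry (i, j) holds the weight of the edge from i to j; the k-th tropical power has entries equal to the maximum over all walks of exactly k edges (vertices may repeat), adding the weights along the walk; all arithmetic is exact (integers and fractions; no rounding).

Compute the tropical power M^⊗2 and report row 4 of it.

M^⊗2:
  [-4, -22, -6, -3, -2, -2]
  [6, -7, 4, 5, 9, 9]
  [4, -12, 2, 14, -1, 6]
  [8, 3, 6, 17, 0, 10]
  [5, -4, 9, 17, 16, 16]
  [15, -6, 13, 11, 1, 17]
Answer: row 4 of M^⊗2 = [5, -4, 9, 17, 16, 16]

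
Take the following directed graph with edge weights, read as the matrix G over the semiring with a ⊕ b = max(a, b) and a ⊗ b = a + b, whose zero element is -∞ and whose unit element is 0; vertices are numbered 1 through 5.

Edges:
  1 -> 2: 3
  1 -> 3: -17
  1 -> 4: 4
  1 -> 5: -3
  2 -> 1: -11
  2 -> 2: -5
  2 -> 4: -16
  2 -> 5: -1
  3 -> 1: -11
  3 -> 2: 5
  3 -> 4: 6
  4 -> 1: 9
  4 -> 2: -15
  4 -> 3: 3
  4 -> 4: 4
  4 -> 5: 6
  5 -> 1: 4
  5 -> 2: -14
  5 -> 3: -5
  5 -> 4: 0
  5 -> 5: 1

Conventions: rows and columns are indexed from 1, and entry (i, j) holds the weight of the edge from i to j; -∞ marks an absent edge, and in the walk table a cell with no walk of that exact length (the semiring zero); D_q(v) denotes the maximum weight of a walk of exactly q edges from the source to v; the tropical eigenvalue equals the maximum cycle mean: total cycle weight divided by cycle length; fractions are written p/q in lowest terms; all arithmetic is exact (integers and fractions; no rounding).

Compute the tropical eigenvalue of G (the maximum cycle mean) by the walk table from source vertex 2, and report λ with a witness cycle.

q=0: [-∞, 0, -∞, -∞, -∞]
q=1: [-11, -5, -∞, -16, -1]
q=2: [3, -8, -6, -1, 0]
q=3: [8, 6, 2, 7, 5]
q=4: [16, 11, 10, 12, 13]
q=5: [21, 19, 15, 20, 18]
Optimal cycle mean attained by: cycle 1->4->1, total 4 + 9, length 2.
Answer: λ = 13/2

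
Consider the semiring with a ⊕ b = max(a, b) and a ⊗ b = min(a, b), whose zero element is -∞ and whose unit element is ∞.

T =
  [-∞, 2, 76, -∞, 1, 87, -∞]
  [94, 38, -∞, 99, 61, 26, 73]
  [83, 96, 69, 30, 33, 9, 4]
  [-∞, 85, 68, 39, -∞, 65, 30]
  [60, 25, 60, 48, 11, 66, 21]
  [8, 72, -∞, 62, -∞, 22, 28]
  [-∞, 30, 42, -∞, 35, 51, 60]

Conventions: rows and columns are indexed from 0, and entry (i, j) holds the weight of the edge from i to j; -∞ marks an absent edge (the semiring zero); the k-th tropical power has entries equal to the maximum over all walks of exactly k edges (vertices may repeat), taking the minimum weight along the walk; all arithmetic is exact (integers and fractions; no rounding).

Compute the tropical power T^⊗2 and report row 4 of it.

T^⊗2:
  [76, 76, 69, 62, 33, 22, 28]
  [60, 85, 76, 48, 38, 87, 60]
  [94, 69, 76, 96, 61, 83, 73]
  [85, 68, 68, 85, 61, 39, 73]
  [60, 66, 60, 62, 33, 60, 30]
  [72, 62, 62, 72, 61, 62, 72]
  [42, 51, 42, 51, 35, 51, 60]
Answer: row 4 of T^⊗2 = [60, 66, 60, 62, 33, 60, 30]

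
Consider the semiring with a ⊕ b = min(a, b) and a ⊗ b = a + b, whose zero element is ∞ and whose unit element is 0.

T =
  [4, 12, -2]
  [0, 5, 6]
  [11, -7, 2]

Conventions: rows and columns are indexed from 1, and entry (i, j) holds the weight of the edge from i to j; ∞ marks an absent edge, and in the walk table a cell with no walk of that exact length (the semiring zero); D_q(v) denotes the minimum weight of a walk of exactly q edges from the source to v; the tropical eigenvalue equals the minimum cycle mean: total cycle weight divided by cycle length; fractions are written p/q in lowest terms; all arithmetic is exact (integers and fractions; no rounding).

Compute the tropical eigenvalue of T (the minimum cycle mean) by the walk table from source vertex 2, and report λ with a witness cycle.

q=0: [∞, 0, ∞]
q=1: [0, 5, 6]
q=2: [4, -1, -2]
q=3: [-1, -9, 0]
Optimal cycle mean attained by: cycle 1->3->2->1, total (-2) + (-7) + 0, length 3.
Answer: λ = -3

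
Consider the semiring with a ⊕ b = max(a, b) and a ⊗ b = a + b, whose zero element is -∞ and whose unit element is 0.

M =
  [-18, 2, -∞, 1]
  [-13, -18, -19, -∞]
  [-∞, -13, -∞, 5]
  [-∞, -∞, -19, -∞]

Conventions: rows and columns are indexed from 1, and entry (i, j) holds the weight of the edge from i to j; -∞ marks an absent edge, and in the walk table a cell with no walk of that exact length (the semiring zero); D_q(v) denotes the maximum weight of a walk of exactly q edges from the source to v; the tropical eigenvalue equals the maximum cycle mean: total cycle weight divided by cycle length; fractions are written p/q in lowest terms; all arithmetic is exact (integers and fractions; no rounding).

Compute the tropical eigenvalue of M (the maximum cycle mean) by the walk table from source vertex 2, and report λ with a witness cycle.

q=0: [-∞, 0, -∞, -∞]
q=1: [-13, -18, -19, -∞]
q=2: [-31, -11, -37, -12]
q=3: [-24, -29, -30, -30]
q=4: [-42, -22, -48, -23]
Optimal cycle mean attained by: cycle 1->2->1, total 2 + (-13), length 2.
Answer: λ = -11/2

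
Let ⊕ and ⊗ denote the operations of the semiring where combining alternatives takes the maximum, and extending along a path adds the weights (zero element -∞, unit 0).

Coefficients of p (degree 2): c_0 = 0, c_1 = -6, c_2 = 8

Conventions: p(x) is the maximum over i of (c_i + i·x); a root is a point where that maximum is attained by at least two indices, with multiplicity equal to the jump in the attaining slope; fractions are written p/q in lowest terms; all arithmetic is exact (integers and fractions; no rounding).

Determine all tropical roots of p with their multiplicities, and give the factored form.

hull edge (i=0, c=0) to (i=2, c=8): slope 4, span 2
Factored form: p(x) = 8 ⊗ (x ⊕ (-4)) ⊗ (x ⊕ (-4))
Answer: roots = -4 (mult 2)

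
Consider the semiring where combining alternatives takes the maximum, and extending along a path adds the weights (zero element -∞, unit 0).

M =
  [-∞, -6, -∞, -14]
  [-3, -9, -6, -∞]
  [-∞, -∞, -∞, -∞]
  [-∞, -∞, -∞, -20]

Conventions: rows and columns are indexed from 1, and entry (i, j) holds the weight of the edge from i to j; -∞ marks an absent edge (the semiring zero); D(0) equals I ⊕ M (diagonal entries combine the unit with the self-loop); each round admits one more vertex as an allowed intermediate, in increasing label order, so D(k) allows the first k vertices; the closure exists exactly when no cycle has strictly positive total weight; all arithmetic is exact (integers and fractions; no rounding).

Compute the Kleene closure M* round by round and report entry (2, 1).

D(0):
  [0, -6, -∞, -14]
  [-3, 0, -6, -∞]
  [-∞, -∞, 0, -∞]
  [-∞, -∞, -∞, 0]
D(1):
  [0, -6, -∞, -14]
  [-3, 0, -6, -17]
  [-∞, -∞, 0, -∞]
  [-∞, -∞, -∞, 0]
D(2):
  [0, -6, -12, -14]
  [-3, 0, -6, -17]
  [-∞, -∞, 0, -∞]
  [-∞, -∞, -∞, 0]
D(3):
  [0, -6, -12, -14]
  [-3, 0, -6, -17]
  [-∞, -∞, 0, -∞]
  [-∞, -∞, -∞, 0]
D(4):
  [0, -6, -12, -14]
  [-3, 0, -6, -17]
  [-∞, -∞, 0, -∞]
  [-∞, -∞, -∞, 0]
Answer: M*[2][1] = -3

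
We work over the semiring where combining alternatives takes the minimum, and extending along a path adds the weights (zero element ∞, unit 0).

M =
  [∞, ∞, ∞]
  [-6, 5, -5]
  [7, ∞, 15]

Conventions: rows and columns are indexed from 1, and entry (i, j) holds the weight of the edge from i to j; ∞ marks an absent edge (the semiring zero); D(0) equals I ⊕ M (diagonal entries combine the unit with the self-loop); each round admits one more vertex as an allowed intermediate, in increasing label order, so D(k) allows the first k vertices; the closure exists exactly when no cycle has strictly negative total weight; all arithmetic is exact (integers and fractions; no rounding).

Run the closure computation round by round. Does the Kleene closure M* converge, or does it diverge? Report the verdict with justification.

D(0):
  [0, ∞, ∞]
  [-6, 0, -5]
  [7, ∞, 0]
D(1):
  [0, ∞, ∞]
  [-6, 0, -5]
  [7, ∞, 0]
D(2):
  [0, ∞, ∞]
  [-6, 0, -5]
  [7, ∞, 0]
D(3):
  [0, ∞, ∞]
  [-6, 0, -5]
  [7, ∞, 0]
Key observation: every diagonal entry stays at the unit through all rounds, so no improving cycle exists.
Answer: CONVERGES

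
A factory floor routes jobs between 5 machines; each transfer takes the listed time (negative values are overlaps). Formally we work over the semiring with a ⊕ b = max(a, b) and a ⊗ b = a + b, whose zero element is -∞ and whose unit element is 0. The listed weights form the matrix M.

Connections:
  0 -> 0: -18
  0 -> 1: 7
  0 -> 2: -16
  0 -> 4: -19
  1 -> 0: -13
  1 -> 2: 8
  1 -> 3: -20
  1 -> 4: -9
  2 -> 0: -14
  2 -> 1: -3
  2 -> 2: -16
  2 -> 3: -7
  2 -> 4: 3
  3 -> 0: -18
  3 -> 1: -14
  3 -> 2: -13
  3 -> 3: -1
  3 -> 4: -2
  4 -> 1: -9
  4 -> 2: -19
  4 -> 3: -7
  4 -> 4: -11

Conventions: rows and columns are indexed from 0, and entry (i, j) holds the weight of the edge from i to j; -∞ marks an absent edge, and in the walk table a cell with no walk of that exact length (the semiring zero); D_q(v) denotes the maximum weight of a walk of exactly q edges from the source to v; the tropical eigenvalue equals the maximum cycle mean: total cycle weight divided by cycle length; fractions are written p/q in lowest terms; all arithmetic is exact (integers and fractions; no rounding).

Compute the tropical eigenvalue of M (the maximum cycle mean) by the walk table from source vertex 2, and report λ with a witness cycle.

q=0: [-∞, -∞, 0, -∞, -∞]
q=1: [-14, -3, -16, -7, 3]
q=2: [-16, -6, 5, -4, -8]
q=3: [-9, 2, 2, -2, 8]
q=4: [-11, -1, 10, 1, 5]
q=5: [-4, 7, 7, 3, 13]
Optimal cycle mean attained by: cycle 1->2->1, total 8 + (-3), length 2.
Answer: λ = 5/2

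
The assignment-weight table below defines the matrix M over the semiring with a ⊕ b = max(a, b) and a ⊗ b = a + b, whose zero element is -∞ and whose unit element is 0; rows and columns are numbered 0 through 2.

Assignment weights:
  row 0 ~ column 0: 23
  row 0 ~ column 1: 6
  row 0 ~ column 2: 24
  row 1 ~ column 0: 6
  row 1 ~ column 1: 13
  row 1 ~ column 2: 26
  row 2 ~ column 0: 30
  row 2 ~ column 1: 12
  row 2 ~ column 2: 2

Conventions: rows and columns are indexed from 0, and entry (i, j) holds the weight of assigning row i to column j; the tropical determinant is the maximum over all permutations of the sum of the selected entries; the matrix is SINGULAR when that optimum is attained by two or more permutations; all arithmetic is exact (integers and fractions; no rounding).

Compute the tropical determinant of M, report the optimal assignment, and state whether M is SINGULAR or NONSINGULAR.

σ = (0, 1, 2): 23 + 13 + 2 = 38
σ = (0, 2, 1): 23 + 26 + 12 = 61
σ = (1, 0, 2): 6 + 6 + 2 = 14
σ = (1, 2, 0): 6 + 26 + 30 = 62
σ = (2, 0, 1): 24 + 6 + 12 = 42
σ = (2, 1, 0): 24 + 13 + 30 = 67
Optimal value attained by: σ = (2, 1, 0).
Answer: det⊕(M) = 67; verdict: NONSINGULAR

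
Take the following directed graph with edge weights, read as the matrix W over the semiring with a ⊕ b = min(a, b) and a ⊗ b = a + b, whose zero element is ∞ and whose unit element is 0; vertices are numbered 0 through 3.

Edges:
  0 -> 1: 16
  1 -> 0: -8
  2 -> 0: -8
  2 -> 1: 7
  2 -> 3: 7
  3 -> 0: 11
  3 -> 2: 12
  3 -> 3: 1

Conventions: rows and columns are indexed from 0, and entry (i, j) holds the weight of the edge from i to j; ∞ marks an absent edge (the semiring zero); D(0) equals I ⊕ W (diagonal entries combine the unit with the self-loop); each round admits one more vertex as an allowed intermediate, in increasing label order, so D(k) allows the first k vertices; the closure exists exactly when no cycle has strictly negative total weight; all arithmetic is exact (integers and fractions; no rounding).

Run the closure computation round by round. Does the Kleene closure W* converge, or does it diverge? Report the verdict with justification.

D(0):
  [0, 16, ∞, ∞]
  [-8, 0, ∞, ∞]
  [-8, 7, 0, 7]
  [11, ∞, 12, 0]
D(1):
  [0, 16, ∞, ∞]
  [-8, 0, ∞, ∞]
  [-8, 7, 0, 7]
  [11, 27, 12, 0]
D(2):
  [0, 16, ∞, ∞]
  [-8, 0, ∞, ∞]
  [-8, 7, 0, 7]
  [11, 27, 12, 0]
D(3):
  [0, 16, ∞, ∞]
  [-8, 0, ∞, ∞]
  [-8, 7, 0, 7]
  [4, 19, 12, 0]
D(4):
  [0, 16, ∞, ∞]
  [-8, 0, ∞, ∞]
  [-8, 7, 0, 7]
  [4, 19, 12, 0]
Key observation: every diagonal entry stays at the unit through all rounds, so no improving cycle exists.
Answer: CONVERGES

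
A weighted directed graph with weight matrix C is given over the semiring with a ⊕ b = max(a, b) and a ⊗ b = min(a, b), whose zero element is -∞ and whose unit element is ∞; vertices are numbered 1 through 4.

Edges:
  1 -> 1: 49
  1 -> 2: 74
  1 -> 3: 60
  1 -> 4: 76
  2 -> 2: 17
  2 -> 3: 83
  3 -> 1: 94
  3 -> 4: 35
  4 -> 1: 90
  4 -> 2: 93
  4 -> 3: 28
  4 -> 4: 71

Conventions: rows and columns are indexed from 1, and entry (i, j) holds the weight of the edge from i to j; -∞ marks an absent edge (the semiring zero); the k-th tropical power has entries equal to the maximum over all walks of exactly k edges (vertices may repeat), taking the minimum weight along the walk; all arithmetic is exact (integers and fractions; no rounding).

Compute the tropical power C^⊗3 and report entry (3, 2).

C^⊗2:
  [76, 76, 74, 71]
  [83, 17, 17, 35]
  [49, 74, 60, 76]
  [71, 74, 83, 76]
C^⊗3:
  [74, 74, 76, 76]
  [49, 74, 60, 76]
  [76, 76, 74, 71]
  [83, 76, 74, 71]
Key observation: the optimum is the walk 3->1->4->2, with weight 94 min 76 min 93 = 76.
Optimal value attained by: walk 3->1->4->2.
Answer: (C^⊗3)[3][2] = 76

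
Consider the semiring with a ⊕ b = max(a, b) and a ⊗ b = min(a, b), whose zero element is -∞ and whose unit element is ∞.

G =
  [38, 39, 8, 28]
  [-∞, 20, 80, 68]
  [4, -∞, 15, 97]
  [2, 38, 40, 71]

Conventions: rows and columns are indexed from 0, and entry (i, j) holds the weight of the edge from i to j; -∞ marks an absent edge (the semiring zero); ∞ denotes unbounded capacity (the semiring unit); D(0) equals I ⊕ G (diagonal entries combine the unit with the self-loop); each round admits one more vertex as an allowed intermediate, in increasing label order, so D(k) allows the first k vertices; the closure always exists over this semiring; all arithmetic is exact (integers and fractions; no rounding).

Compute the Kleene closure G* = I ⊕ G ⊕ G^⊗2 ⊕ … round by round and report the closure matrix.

D(0):
  [∞, 39, 8, 28]
  [-∞, ∞, 80, 68]
  [4, -∞, ∞, 97]
  [2, 38, 40, ∞]
D(1):
  [∞, 39, 8, 28]
  [-∞, ∞, 80, 68]
  [4, 4, ∞, 97]
  [2, 38, 40, ∞]
D(2):
  [∞, 39, 39, 39]
  [-∞, ∞, 80, 68]
  [4, 4, ∞, 97]
  [2, 38, 40, ∞]
D(3):
  [∞, 39, 39, 39]
  [4, ∞, 80, 80]
  [4, 4, ∞, 97]
  [4, 38, 40, ∞]
D(4):
  [∞, 39, 39, 39]
  [4, ∞, 80, 80]
  [4, 38, ∞, 97]
  [4, 38, 40, ∞]
Answer: G* = [[∞, 39, 39, 39], [4, ∞, 80, 80], [4, 38, ∞, 97], [4, 38, 40, ∞]]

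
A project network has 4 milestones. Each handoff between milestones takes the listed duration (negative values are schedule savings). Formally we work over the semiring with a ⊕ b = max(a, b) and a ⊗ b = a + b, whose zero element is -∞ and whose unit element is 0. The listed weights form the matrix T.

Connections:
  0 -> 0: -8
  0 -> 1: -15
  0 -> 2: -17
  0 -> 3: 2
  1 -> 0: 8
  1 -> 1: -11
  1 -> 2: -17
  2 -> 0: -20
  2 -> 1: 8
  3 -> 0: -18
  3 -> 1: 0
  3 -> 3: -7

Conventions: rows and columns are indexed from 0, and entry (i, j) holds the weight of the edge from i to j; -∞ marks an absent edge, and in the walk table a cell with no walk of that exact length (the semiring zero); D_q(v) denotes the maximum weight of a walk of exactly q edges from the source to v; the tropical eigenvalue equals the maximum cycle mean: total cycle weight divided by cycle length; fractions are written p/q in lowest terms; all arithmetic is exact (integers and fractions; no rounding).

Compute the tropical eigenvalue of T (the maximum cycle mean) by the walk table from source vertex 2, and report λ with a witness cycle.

q=0: [-∞, -∞, 0, -∞]
q=1: [-20, 8, -∞, -∞]
q=2: [16, -3, -9, -18]
q=3: [8, 1, -1, 18]
q=4: [9, 18, -9, 11]
Optimal cycle mean attained by: cycle 0->3->1->0, total 2 + 0 + 8, length 3.
Answer: λ = 10/3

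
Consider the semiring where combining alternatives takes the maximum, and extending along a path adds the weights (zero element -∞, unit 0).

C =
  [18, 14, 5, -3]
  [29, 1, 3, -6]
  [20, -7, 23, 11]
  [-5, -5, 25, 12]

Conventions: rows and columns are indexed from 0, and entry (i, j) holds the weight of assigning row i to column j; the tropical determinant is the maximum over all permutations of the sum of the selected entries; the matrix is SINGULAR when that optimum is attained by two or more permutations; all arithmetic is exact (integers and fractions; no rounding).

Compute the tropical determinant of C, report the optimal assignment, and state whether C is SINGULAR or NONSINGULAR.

σ = (0, 1, 2, 3): 18 + 1 + 23 + 12 = 54
σ = (0, 1, 3, 2): 18 + 1 + 11 + 25 = 55
σ = (0, 2, 1, 3): 18 + 3 + (-7) + 12 = 26
σ = (0, 2, 3, 1): 18 + 3 + 11 + (-5) = 27
σ = (0, 3, 1, 2): 18 + (-6) + (-7) + 25 = 30
σ = (0, 3, 2, 1): 18 + (-6) + 23 + (-5) = 30
σ = (1, 0, 2, 3): 14 + 29 + 23 + 12 = 78
σ = (1, 0, 3, 2): 14 + 29 + 11 + 25 = 79
σ = (1, 2, 0, 3): 14 + 3 + 20 + 12 = 49
σ = (1, 2, 3, 0): 14 + 3 + 11 + (-5) = 23
σ = (1, 3, 0, 2): 14 + (-6) + 20 + 25 = 53
σ = (1, 3, 2, 0): 14 + (-6) + 23 + (-5) = 26
σ = (2, 0, 1, 3): 5 + 29 + (-7) + 12 = 39
σ = (2, 0, 3, 1): 5 + 29 + 11 + (-5) = 40
σ = (2, 1, 0, 3): 5 + 1 + 20 + 12 = 38
σ = (2, 1, 3, 0): 5 + 1 + 11 + (-5) = 12
σ = (2, 3, 0, 1): 5 + (-6) + 20 + (-5) = 14
σ = (2, 3, 1, 0): 5 + (-6) + (-7) + (-5) = -13
σ = (3, 0, 1, 2): (-3) + 29 + (-7) + 25 = 44
σ = (3, 0, 2, 1): (-3) + 29 + 23 + (-5) = 44
σ = (3, 1, 0, 2): (-3) + 1 + 20 + 25 = 43
σ = (3, 1, 2, 0): (-3) + 1 + 23 + (-5) = 16
σ = (3, 2, 0, 1): (-3) + 3 + 20 + (-5) = 15
σ = (3, 2, 1, 0): (-3) + 3 + (-7) + (-5) = -12
Optimal value attained by: σ = (1, 0, 3, 2).
Answer: det⊕(C) = 79; verdict: NONSINGULAR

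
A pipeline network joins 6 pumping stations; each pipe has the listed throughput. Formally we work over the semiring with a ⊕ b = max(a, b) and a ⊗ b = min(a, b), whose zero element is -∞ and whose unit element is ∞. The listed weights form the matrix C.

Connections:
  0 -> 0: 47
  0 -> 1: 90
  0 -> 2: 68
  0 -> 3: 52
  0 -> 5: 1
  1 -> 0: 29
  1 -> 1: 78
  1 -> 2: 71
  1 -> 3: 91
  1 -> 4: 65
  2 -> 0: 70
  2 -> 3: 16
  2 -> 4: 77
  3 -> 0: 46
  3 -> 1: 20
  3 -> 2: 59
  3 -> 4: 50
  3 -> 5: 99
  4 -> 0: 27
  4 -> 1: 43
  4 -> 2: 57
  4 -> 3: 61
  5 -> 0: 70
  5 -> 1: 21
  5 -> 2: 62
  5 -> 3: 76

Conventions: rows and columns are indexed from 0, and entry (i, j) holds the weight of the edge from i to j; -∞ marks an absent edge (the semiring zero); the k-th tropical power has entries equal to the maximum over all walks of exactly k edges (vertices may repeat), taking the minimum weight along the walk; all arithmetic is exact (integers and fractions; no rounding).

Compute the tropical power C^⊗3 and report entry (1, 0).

C^⊗2:
  [68, 78, 71, 90, 68, 52]
  [70, 78, 71, 78, 71, 91]
  [47, 70, 68, 61, 16, 16]
  [70, 46, 62, 76, 59, 1]
  [57, 43, 59, 43, 57, 61]
  [62, 70, 68, 52, 62, 76]
C^⊗3:
  [70, 78, 71, 78, 71, 90]
  [70, 78, 71, 78, 71, 78]
  [68, 70, 70, 70, 68, 61]
  [62, 70, 68, 59, 62, 76]
  [61, 57, 61, 61, 59, 43]
  [70, 70, 70, 76, 68, 52]
Key observation: the optimum is the walk 1->1->2->0, with weight 78 min 71 min 70 = 70.
Optimal value attained by: walk 1->1->2->0.
Answer: (C^⊗3)[1][0] = 70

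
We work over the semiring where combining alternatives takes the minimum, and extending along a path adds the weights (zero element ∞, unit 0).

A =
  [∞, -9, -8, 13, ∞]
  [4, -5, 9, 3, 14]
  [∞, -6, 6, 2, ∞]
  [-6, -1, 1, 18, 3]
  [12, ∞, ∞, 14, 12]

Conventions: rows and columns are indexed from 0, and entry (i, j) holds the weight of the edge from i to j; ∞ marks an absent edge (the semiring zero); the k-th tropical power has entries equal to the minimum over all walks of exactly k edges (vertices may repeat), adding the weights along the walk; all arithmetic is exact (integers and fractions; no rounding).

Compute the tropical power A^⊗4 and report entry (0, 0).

A^⊗2:
  [-5, -14, -2, -6, 5]
  [-3, -10, -4, -2, 6]
  [-4, -11, 3, -3, 5]
  [3, -15, -14, 2, 13]
  [8, 3, 4, 25, 17]
A^⊗3:
  [-12, -19, -13, -11, -3]
  [-8, -15, -11, -7, 1]
  [-9, -16, -12, -8, 0]
  [-11, -20, -8, -12, -1]
  [7, -2, 0, 6, 17]
A^⊗4:
  [-17, -24, -20, -16, -8]
  [-13, -20, -16, -12, -4]
  [-14, -21, -17, -13, -5]
  [-18, -25, -19, -17, -9]
  [0, -7, -1, 1, 9]
Key observation: the optimum is the walk 0->1->1->3->0, with weight (-9) + (-5) + 3 + (-6) = -17.
Optimal value attained by: walk 0->1->1->3->0.
Answer: (A^⊗4)[0][0] = -17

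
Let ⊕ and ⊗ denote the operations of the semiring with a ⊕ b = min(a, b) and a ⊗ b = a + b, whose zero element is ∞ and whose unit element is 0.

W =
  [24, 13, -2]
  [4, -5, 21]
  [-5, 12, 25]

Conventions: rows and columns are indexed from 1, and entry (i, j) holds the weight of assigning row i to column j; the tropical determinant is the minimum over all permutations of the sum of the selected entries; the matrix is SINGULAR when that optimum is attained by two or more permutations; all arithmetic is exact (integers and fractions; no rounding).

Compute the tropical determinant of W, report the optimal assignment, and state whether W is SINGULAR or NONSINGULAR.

σ = (1, 2, 3): 24 + (-5) + 25 = 44
σ = (1, 3, 2): 24 + 21 + 12 = 57
σ = (2, 1, 3): 13 + 4 + 25 = 42
σ = (2, 3, 1): 13 + 21 + (-5) = 29
σ = (3, 1, 2): (-2) + 4 + 12 = 14
σ = (3, 2, 1): (-2) + (-5) + (-5) = -12
Optimal value attained by: σ = (3, 2, 1).
Answer: det⊕(W) = -12; verdict: NONSINGULAR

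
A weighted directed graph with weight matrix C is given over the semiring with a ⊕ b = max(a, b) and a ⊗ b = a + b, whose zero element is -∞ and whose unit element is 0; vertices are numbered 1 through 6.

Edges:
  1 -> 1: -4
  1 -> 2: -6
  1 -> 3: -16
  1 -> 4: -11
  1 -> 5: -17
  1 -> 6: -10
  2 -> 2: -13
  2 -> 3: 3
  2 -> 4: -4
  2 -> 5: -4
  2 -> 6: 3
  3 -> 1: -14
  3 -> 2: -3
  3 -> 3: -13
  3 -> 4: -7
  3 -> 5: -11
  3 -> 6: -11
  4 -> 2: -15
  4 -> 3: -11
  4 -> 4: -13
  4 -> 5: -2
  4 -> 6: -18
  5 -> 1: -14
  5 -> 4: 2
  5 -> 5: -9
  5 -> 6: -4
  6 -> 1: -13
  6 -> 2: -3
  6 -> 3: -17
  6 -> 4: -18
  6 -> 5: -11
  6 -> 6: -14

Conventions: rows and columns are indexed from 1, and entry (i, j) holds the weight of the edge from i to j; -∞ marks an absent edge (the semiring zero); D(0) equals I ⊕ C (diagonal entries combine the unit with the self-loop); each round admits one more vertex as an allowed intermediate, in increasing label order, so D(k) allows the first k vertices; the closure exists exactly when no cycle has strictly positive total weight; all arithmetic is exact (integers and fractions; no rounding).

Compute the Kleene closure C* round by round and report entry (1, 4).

D(0):
  [0, -6, -16, -11, -17, -10]
  [-∞, 0, 3, -4, -4, 3]
  [-14, -3, 0, -7, -11, -11]
  [-∞, -15, -11, 0, -2, -18]
  [-14, -∞, -∞, 2, 0, -4]
  [-13, -3, -17, -18, -11, 0]
D(1):
  [0, -6, -16, -11, -17, -10]
  [-∞, 0, 3, -4, -4, 3]
  [-14, -3, 0, -7, -11, -11]
  [-∞, -15, -11, 0, -2, -18]
  [-14, -20, -30, 2, 0, -4]
  [-13, -3, -17, -18, -11, 0]
D(2):
  [0, -6, -3, -10, -10, -3]
  [-∞, 0, 3, -4, -4, 3]
  [-14, -3, 0, -7, -7, 0]
  [-∞, -15, -11, 0, -2, -12]
  [-14, -20, -17, 2, 0, -4]
  [-13, -3, 0, -7, -7, 0]
D(3):
  [0, -6, -3, -10, -10, -3]
  [-11, 0, 3, -4, -4, 3]
  [-14, -3, 0, -7, -7, 0]
  [-25, -14, -11, 0, -2, -11]
  [-14, -20, -17, 2, 0, -4]
  [-13, -3, 0, -7, -7, 0]
D(4):
  [0, -6, -3, -10, -10, -3]
  [-11, 0, 3, -4, -4, 3]
  [-14, -3, 0, -7, -7, 0]
  [-25, -14, -11, 0, -2, -11]
  [-14, -12, -9, 2, 0, -4]
  [-13, -3, 0, -7, -7, 0]
D(5):
  [0, -6, -3, -8, -10, -3]
  [-11, 0, 3, -2, -4, 3]
  [-14, -3, 0, -5, -7, 0]
  [-16, -14, -11, 0, -2, -6]
  [-14, -12, -9, 2, 0, -4]
  [-13, -3, 0, -5, -7, 0]
D(6):
  [0, -6, -3, -8, -10, -3]
  [-10, 0, 3, -2, -4, 3]
  [-13, -3, 0, -5, -7, 0]
  [-16, -9, -6, 0, -2, -6]
  [-14, -7, -4, 2, 0, -4]
  [-13, -3, 0, -5, -7, 0]
Answer: C*[1][4] = -8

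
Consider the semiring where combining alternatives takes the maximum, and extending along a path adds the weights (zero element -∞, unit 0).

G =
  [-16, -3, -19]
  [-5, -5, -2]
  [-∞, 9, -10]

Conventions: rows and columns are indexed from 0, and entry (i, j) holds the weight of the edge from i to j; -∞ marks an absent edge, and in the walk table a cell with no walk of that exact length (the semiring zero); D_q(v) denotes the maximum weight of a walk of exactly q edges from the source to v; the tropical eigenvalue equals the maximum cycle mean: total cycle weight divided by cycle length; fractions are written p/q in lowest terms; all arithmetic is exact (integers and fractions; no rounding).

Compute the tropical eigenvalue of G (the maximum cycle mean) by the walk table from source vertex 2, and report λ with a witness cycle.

q=0: [-∞, -∞, 0]
q=1: [-∞, 9, -10]
q=2: [4, 4, 7]
q=3: [-1, 16, 2]
Optimal cycle mean attained by: cycle 1->2->1, total (-2) + 9, length 2.
Answer: λ = 7/2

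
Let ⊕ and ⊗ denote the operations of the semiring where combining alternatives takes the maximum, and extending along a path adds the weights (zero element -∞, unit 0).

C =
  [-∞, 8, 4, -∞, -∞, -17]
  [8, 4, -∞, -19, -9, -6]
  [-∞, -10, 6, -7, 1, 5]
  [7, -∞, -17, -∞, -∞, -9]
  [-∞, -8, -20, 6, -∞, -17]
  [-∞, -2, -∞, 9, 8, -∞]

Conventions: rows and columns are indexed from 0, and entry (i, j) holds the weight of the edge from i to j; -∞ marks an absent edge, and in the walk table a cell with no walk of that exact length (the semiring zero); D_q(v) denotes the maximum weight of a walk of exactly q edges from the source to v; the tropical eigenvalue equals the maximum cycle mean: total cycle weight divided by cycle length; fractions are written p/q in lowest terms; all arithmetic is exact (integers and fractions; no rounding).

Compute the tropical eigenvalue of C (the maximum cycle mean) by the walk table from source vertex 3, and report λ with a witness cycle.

q=0: [-∞, -∞, -∞, 0, -∞, -∞]
q=1: [7, -∞, -17, -∞, -∞, -9]
q=2: [-∞, 15, 11, 0, -1, -10]
q=3: [23, 19, 17, 5, 12, 16]
q=4: [27, 31, 27, 25, 24, 22]
q=5: [39, 35, 33, 31, 30, 32]
q=6: [43, 47, 43, 41, 40, 38]
Optimal cycle mean attained by: cycle 0->1->0, total 8 + 8, length 2.
Answer: λ = 8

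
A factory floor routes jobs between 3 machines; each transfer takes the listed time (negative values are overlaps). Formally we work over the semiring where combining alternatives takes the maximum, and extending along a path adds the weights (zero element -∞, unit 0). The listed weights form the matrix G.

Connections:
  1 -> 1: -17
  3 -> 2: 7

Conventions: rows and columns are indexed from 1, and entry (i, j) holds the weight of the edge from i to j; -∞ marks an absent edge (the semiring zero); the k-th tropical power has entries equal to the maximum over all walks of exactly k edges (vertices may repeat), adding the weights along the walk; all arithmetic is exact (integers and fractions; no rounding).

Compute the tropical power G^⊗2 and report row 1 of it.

G^⊗2:
  [-34, -∞, -∞]
  [-∞, -∞, -∞]
  [-∞, -∞, -∞]
Answer: row 1 of G^⊗2 = [-34, -∞, -∞]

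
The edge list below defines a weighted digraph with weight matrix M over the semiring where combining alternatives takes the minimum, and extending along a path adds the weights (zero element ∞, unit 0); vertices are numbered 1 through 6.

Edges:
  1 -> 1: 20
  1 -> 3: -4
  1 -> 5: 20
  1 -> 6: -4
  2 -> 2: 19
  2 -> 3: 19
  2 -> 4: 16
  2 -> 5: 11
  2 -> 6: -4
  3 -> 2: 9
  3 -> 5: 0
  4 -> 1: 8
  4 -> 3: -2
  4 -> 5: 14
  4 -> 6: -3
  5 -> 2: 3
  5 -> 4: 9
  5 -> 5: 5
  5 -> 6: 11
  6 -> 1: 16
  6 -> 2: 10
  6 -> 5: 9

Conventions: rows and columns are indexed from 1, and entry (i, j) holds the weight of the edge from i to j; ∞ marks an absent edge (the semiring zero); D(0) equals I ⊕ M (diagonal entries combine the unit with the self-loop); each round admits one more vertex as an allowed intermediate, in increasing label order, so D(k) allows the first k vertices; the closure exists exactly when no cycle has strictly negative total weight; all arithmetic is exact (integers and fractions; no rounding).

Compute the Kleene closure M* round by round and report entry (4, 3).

D(0):
  [0, ∞, -4, ∞, 20, -4]
  [∞, 0, 19, 16, 11, -4]
  [∞, 9, 0, ∞, 0, ∞]
  [8, ∞, -2, 0, 14, -3]
  [∞, 3, ∞, 9, 0, 11]
  [16, 10, ∞, ∞, 9, 0]
D(1):
  [0, ∞, -4, ∞, 20, -4]
  [∞, 0, 19, 16, 11, -4]
  [∞, 9, 0, ∞, 0, ∞]
  [8, ∞, -2, 0, 14, -3]
  [∞, 3, ∞, 9, 0, 11]
  [16, 10, 12, ∞, 9, 0]
D(2):
  [0, ∞, -4, ∞, 20, -4]
  [∞, 0, 19, 16, 11, -4]
  [∞, 9, 0, 25, 0, 5]
  [8, ∞, -2, 0, 14, -3]
  [∞, 3, 22, 9, 0, -1]
  [16, 10, 12, 26, 9, 0]
D(3):
  [0, 5, -4, 21, -4, -4]
  [∞, 0, 19, 16, 11, -4]
  [∞, 9, 0, 25, 0, 5]
  [8, 7, -2, 0, -2, -3]
  [∞, 3, 22, 9, 0, -1]
  [16, 10, 12, 26, 9, 0]
D(4):
  [0, 5, -4, 21, -4, -4]
  [24, 0, 14, 16, 11, -4]
  [33, 9, 0, 25, 0, 5]
  [8, 7, -2, 0, -2, -3]
  [17, 3, 7, 9, 0, -1]
  [16, 10, 12, 26, 9, 0]
D(5):
  [0, -1, -4, 5, -4, -5]
  [24, 0, 14, 16, 11, -4]
  [17, 3, 0, 9, 0, -1]
  [8, 1, -2, 0, -2, -3]
  [17, 3, 7, 9, 0, -1]
  [16, 10, 12, 18, 9, 0]
D(6):
  [0, -1, -4, 5, -4, -5]
  [12, 0, 8, 14, 5, -4]
  [15, 3, 0, 9, 0, -1]
  [8, 1, -2, 0, -2, -3]
  [15, 3, 7, 9, 0, -1]
  [16, 10, 12, 18, 9, 0]
Answer: M*[4][3] = -2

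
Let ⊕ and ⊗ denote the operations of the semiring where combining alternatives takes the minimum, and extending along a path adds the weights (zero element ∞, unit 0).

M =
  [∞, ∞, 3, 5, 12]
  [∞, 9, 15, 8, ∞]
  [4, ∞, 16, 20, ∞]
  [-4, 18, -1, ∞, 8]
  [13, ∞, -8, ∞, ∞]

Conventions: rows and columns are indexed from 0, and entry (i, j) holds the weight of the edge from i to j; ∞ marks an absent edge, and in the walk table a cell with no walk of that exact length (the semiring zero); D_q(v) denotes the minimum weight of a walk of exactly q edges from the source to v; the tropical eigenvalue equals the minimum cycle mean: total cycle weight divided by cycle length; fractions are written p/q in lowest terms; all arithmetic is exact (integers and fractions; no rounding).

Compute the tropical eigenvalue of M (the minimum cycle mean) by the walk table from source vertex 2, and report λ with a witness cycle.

q=0: [∞, ∞, 0, ∞, ∞]
q=1: [4, ∞, 16, 20, ∞]
q=2: [16, 38, 7, 9, 16]
q=3: [5, 27, 8, 21, 17]
q=4: [12, 36, 8, 10, 17]
q=5: [6, 28, 9, 17, 18]
Optimal cycle mean attained by: cycle 0->3->0, total 5 + (-4), length 2.
Answer: λ = 1/2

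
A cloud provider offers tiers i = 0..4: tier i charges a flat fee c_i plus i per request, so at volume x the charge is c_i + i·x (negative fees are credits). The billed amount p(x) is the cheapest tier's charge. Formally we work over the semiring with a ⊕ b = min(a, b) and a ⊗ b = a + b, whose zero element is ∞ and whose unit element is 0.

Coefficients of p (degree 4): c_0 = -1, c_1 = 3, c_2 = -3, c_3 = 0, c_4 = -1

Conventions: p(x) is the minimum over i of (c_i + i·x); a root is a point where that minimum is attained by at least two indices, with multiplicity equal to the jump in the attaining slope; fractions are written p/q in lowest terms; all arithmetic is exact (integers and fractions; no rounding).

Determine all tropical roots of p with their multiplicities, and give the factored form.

hull edge (i=0, c=-1) to (i=2, c=-3): slope -1, span 2
hull edge (i=2, c=-3) to (i=4, c=-1): slope 1, span 2
Factored form: p(x) = -1 ⊗ (x ⊕ (-1)) ⊗ (x ⊕ (-1)) ⊗ (x ⊕ 1) ⊗ (x ⊕ 1)
Answer: roots = -1 (mult 2), 1 (mult 2)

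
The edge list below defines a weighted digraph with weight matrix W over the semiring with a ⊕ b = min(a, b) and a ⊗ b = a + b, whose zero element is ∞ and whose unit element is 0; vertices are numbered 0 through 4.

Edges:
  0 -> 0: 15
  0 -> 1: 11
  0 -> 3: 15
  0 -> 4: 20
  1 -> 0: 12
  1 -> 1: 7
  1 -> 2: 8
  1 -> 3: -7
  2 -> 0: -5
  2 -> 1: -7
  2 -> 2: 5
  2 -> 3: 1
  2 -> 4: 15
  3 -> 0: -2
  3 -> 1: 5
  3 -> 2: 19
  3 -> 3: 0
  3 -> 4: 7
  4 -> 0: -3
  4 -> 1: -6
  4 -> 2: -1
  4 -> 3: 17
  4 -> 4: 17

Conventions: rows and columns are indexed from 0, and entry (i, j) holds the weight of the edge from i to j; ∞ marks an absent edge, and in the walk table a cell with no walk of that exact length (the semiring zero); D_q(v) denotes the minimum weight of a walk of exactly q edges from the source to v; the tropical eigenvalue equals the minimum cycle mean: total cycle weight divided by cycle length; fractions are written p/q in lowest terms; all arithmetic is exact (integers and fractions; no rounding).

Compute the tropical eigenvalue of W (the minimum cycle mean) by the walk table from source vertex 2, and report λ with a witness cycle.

q=0: [∞, ∞, 0, ∞, ∞]
q=1: [-5, -7, 5, 1, 15]
q=2: [-1, -2, 1, -14, 8]
q=3: [-16, -9, 5, -14, -7]
q=4: [-16, -13, -8, -16, -7]
q=5: [-18, -15, -8, -20, -9]
Optimal cycle mean attained by: cycle 1->3->4->1, total (-7) + 7 + (-6), length 3.
Answer: λ = -2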